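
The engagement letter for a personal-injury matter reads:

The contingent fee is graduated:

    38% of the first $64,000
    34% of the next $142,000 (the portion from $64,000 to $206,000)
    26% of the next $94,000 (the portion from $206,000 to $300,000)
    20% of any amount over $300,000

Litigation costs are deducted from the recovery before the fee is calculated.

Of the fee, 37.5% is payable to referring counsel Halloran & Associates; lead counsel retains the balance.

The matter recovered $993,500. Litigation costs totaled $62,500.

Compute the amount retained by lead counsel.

Fee base (net of costs): $993,500 − $62,500 = $931,000
First $64,000 at 38% = $24,320.00
Next $142,000 at 34% = $48,280.00
Next $94,000 at 26% = $24,440.00
Remaining $631,000 at 20% = $126,200.00
Fee: $24,320.00 + $48,280.00 + $24,440.00 + $126,200.00 = $223,240.00
Referral share: 37.5% of $223,240.00 = $83,715.00; lead counsel retains $223,240.00 − $83,715.00 = $139,525.00.

$139,525.00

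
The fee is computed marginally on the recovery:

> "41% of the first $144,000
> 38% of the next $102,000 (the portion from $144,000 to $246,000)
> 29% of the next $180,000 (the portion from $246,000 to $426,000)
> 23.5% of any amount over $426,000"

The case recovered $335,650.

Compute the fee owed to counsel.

First $144,000 at 41% = $59,040.00
Next $102,000 at 38% = $38,760.00
Remaining $89,650 at 29% = $25,998.50
Fee: $59,040.00 + $38,760.00 + $25,998.50 = $123,798.50

$123,798.50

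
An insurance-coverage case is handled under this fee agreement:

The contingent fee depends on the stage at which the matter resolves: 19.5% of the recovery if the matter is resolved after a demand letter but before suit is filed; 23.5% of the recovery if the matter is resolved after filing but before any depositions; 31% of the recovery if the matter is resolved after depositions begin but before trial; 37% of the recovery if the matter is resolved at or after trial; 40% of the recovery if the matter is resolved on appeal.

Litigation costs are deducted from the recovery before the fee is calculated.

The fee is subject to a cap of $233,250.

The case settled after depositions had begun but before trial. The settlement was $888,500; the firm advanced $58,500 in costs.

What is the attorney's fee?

Fee base (net of costs): $888,500 − $58,500 = $830,000
The matter settled after depositions had begun but before trial, so the 31% rate applies.
$830,000 × 31% = $257,300.00
$257,300.00 exceeds the $233,250 cap, so the fee is capped at $233,250.00.

$233,250.00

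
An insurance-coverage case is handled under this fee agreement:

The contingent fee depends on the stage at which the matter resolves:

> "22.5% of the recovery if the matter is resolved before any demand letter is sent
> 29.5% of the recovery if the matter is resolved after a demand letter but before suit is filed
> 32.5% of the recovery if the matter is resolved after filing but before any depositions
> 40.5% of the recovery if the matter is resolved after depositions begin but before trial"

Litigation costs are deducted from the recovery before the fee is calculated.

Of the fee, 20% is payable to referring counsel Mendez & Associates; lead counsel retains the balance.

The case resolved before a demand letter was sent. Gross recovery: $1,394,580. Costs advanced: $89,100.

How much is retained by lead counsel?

Fee base (net of costs): $1,394,580 − $89,100 = $1,305,480
The matter resolved before a demand letter was sent, so the 22.5% rate applies.
$1,305,480 × 22.5% = $293,733.00
Referral share: 20% of $293,733.00 = $58,746.60; lead counsel retains $293,733.00 − $58,746.60 = $234,986.40.

$234,986.40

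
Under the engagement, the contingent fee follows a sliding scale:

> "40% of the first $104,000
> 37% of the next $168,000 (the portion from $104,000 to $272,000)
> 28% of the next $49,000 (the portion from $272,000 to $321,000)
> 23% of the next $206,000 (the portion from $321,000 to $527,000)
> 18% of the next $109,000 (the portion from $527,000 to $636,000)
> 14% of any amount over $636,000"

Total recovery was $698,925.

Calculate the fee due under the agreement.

First $104,000 at 40% = $41,600.00
Next $168,000 at 37% = $62,160.00
Next $49,000 at 28% = $13,720.00
Next $206,000 at 23% = $47,380.00
Next $109,000 at 18% = $19,620.00
Remaining $62,925 at 14% = $8,809.50
Fee: $41,600.00 + $62,160.00 + $13,720.00 + $47,380.00 + $19,620.00 + $8,809.50 = $193,289.50

$193,289.50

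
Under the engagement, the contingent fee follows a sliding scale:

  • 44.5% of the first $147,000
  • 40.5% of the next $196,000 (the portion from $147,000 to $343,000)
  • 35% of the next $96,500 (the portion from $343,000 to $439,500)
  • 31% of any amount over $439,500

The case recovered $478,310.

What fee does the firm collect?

First $147,000 at 44.5% = $65,415.00
Next $196,000 at 40.5% = $79,380.00
Next $96,500 at 35% = $33,775.00
Remaining $38,810 at 31% = $12,031.10
Fee: $65,415.00 + $79,380.00 + $33,775.00 + $12,031.10 = $190,601.10

$190,601.10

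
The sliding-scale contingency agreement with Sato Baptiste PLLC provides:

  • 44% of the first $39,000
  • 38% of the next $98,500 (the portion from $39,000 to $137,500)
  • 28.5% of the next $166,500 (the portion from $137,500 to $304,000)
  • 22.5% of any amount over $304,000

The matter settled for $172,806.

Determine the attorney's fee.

$64,652.21

First $39,000 at 44% = $17,160.00
Next $98,500 at 38% = $37,430.00
Remaining $35,306 at 28.5% = $10,062.21
Fee: $17,160.00 + $37,430.00 + $10,062.21 = $64,652.21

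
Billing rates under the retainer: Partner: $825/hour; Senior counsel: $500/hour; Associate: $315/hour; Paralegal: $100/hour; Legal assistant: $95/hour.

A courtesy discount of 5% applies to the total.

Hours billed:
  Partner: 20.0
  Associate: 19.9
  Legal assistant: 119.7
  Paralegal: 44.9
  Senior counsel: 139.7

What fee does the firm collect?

$103,056.00

Partner: 20.0 × $825 = $16,500.00
Senior counsel: 139.7 × $500 = $69,850.00
Associate: 19.9 × $315 = $6,268.50
Paralegal: 44.9 × $100 = $4,490.00
Legal assistant: 119.7 × $95 = $11,371.50
Subtotal: $108,480.00
Less 5% discount: −$5,424.00
Total: $108,480.00 − $5,424.00 = $103,056.00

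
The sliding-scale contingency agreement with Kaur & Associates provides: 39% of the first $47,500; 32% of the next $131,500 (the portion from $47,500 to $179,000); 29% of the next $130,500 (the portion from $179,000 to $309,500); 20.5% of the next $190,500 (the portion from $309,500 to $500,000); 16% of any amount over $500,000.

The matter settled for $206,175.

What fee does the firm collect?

First $47,500 at 39% = $18,525.00
Next $131,500 at 32% = $42,080.00
Remaining $27,175 at 29% = $7,880.75
Fee: $18,525.00 + $42,080.00 + $7,880.75 = $68,485.75

$68,485.75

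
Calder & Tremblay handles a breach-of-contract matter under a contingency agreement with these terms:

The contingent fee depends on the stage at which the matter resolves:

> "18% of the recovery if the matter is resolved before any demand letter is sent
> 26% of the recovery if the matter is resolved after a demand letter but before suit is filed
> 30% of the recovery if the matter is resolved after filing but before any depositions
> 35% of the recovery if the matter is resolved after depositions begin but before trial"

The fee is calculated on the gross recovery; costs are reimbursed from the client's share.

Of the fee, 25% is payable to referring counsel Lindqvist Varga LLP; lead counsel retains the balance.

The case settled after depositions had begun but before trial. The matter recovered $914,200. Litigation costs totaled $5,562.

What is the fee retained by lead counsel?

$239,977.50

Fee base is the gross recovery, $914,200; costs are reimbursed separately.
The matter settled after depositions had begun but before trial, so the 35% rate applies.
$914,200 × 35% = $319,970.00
Referral share: 25% of $319,970.00 = $79,992.50; lead counsel retains $319,970.00 − $79,992.50 = $239,977.50.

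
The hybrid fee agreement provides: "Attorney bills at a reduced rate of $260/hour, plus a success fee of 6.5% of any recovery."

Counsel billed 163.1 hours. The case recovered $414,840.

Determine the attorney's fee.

$69,370.60

Hourly: 163.1 × $260 = $42,406.00
Success fee: 6.5% of $414,840 = $26,964.60
Total: $42,406.00 + $26,964.60 = $69,370.60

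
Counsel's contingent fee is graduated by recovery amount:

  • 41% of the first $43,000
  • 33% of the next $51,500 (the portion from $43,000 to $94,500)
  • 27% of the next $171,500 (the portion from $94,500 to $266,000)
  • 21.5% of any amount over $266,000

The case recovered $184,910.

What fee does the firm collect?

First $43,000 at 41% = $17,630.00
Next $51,500 at 33% = $16,995.00
Remaining $90,410 at 27% = $24,410.70
Fee: $17,630.00 + $16,995.00 + $24,410.70 = $59,035.70

$59,035.70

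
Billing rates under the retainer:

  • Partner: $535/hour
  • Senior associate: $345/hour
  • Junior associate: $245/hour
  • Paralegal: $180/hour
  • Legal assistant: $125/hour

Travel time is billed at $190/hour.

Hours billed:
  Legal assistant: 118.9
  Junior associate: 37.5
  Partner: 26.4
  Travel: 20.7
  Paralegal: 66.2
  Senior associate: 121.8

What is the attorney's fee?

Partner: 26.4 × $535 = $14,124.00
Senior associate: 121.8 × $345 = $42,021.00
Junior associate: 37.5 × $245 = $9,187.50
Paralegal: 66.2 × $180 = $11,916.00
Legal assistant: 118.9 × $125 = $14,862.50
Subtotal: $14,124.00 + $42,021.00 + $9,187.50 + $11,916.00 + $14,862.50 = $92,111.00
Travel: 20.7 × $190 = $3,933.00
Total: $92,111.00 + $3,933.00 = $96,044.00

$96,044.00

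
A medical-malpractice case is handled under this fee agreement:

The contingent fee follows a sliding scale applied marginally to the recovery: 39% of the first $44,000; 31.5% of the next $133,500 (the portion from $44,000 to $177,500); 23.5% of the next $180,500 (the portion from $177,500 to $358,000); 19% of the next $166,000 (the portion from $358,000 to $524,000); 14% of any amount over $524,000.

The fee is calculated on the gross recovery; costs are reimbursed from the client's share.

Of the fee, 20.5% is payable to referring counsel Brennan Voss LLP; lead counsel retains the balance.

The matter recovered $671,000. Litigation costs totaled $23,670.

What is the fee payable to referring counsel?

Fee base is the gross recovery, $671,000; costs are reimbursed separately.
First $44,000 at 39% = $17,160.00
Next $133,500 at 31.5% = $42,052.50
Next $180,500 at 23.5% = $42,417.50
Next $166,000 at 19% = $31,540.00
Remaining $147,000 at 14% = $20,580.00
Fee: $17,160.00 + $42,052.50 + $42,417.50 + $31,540.00 + $20,580.00 = $153,750.00
Referral share: 20.5% of $153,750.00 = $31,518.75; lead counsel retains $153,750.00 − $31,518.75 = $122,231.25.

$31,518.75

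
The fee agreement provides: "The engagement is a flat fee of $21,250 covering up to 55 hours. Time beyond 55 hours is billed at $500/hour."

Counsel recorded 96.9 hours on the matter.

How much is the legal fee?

Flat fee: $21,250.00
Excess hours: 96.9 − 55 = 41.9
Overrun: 41.9 × $500 = $20,950.00
Total: $21,250.00 + $20,950.00 = $42,200.00

$42,200.00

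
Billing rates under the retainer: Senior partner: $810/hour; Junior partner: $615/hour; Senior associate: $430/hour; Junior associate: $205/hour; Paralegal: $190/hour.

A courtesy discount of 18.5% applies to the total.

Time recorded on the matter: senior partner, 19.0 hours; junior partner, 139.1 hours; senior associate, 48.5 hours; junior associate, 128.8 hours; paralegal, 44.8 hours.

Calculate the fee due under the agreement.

Senior partner: 19.0 × $810 = $15,390.00
Junior partner: 139.1 × $615 = $85,546.50
Senior associate: 48.5 × $430 = $20,855.00
Junior associate: 128.8 × $205 = $26,404.00
Paralegal: 44.8 × $190 = $8,512.00
Subtotal: $156,707.50
Less 18.5% discount: −$28,990.89
Total: $156,707.50 − $28,990.89 = $127,716.61

$127,716.61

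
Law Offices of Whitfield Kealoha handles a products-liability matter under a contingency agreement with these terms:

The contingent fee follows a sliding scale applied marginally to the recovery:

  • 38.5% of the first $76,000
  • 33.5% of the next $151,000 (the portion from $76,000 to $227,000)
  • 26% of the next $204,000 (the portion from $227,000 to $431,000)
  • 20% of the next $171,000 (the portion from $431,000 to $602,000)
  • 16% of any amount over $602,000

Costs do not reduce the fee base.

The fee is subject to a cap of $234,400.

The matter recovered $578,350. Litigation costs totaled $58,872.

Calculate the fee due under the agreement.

Fee base is the gross recovery, $578,350; costs are reimbursed separately.
First $76,000 at 38.5% = $29,260.00
Next $151,000 at 33.5% = $50,585.00
Next $204,000 at 26% = $53,040.00
Remaining $147,350 at 20% = $29,470.00
Fee: $29,260.00 + $50,585.00 + $53,040.00 + $29,470.00 = $162,355.00
$162,355.00 is under the $234,400 cap.

$162,355.00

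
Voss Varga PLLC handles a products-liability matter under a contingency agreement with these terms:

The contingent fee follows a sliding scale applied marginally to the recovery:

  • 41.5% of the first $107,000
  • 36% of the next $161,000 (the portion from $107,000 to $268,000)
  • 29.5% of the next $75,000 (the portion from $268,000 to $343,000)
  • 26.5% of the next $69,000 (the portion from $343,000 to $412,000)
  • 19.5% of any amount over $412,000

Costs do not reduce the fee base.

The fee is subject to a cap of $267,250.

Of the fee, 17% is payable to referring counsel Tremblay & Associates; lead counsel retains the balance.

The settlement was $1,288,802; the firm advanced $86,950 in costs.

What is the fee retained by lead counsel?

Fee base is the gross recovery, $1,288,802; costs are reimbursed separately.
First $107,000 at 41.5% = $44,405.00
Next $161,000 at 36% = $57,960.00
Next $75,000 at 29.5% = $22,125.00
Next $69,000 at 26.5% = $18,285.00
Remaining $876,802 at 19.5% = $170,976.39
Fee: $44,405.00 + $57,960.00 + $22,125.00 + $18,285.00 + $170,976.39 = $313,751.39
$313,751.39 exceeds the $267,250 cap, so the fee is capped at $267,250.00.
Referral share: 17% of $267,250.00 = $45,432.50; lead counsel retains $267,250.00 − $45,432.50 = $221,817.50.

$221,817.50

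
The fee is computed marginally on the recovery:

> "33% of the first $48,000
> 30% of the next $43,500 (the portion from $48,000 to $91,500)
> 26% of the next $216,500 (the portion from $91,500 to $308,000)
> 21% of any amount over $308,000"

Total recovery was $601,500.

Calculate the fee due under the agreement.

$146,815.00

First $48,000 at 33% = $15,840.00
Next $43,500 at 30% = $13,050.00
Next $216,500 at 26% = $56,290.00
Remaining $293,500 at 21% = $61,635.00
Fee: $15,840.00 + $13,050.00 + $56,290.00 + $61,635.00 = $146,815.00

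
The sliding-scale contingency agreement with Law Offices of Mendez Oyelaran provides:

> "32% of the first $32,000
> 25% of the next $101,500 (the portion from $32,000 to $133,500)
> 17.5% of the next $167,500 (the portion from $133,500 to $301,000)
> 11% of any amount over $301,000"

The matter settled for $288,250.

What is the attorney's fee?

$62,696.25

First $32,000 at 32% = $10,240.00
Next $101,500 at 25% = $25,375.00
Remaining $154,750 at 17.5% = $27,081.25
Fee: $10,240.00 + $25,375.00 + $27,081.25 = $62,696.25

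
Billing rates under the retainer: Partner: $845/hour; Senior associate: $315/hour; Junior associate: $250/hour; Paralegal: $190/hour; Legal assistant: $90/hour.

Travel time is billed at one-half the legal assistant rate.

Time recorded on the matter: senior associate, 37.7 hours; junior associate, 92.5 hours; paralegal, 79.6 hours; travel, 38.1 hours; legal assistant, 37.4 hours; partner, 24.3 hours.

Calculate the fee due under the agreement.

Partner: 24.3 × $845 = $20,533.50
Senior associate: 37.7 × $315 = $11,875.50
Junior associate: 92.5 × $250 = $23,125.00
Paralegal: 79.6 × $190 = $15,124.00
Legal assistant: 37.4 × $90 = $3,366.00
Subtotal: $20,533.50 + $11,875.50 + $23,125.00 + $15,124.00 + $3,366.00 = $74,024.00
Travel: 38.1 × ($90 ÷ 2) = 38.1 × $45.00 = $1,714.50
Total: $74,024.00 + $1,714.50 = $75,738.50

$75,738.50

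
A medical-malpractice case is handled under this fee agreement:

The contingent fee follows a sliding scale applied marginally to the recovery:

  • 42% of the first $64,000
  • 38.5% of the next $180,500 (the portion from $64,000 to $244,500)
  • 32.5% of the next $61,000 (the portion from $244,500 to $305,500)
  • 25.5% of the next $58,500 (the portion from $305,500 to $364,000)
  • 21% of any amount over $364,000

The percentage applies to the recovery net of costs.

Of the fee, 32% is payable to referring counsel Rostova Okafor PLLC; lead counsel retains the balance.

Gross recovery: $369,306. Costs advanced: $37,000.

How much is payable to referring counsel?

$39,370.57

Fee base (net of costs): $369,306 − $37,000 = $332,306
First $64,000 at 42% = $26,880.00
Next $180,500 at 38.5% = $69,492.50
Next $61,000 at 32.5% = $19,825.00
Remaining $26,806 at 25.5% = $6,835.53
Fee: $26,880.00 + $69,492.50 + $19,825.00 + $6,835.53 = $123,033.03
Referral share: 32% of $123,033.03 = $39,370.57; lead counsel retains $123,033.03 − $39,370.57 = $83,662.46.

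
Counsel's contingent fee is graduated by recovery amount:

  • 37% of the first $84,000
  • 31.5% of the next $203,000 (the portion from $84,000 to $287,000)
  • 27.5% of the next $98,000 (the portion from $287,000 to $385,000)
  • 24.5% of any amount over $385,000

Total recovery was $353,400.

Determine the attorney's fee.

$113,285.00

First $84,000 at 37% = $31,080.00
Next $203,000 at 31.5% = $63,945.00
Remaining $66,400 at 27.5% = $18,260.00
Fee: $31,080.00 + $63,945.00 + $18,260.00 = $113,285.00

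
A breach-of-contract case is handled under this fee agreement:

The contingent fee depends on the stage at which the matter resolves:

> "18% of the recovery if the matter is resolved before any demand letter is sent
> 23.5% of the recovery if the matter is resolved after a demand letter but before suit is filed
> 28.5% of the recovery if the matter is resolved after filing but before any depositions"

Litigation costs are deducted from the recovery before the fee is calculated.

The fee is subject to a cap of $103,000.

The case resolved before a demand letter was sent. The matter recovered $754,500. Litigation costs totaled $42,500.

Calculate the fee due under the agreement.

$103,000.00

Fee base (net of costs): $754,500 − $42,500 = $712,000
The matter resolved before a demand letter was sent, so the 18% rate applies.
$712,000 × 18% = $128,160.00
$128,160.00 exceeds the $103,000 cap, so the fee is capped at $103,000.00.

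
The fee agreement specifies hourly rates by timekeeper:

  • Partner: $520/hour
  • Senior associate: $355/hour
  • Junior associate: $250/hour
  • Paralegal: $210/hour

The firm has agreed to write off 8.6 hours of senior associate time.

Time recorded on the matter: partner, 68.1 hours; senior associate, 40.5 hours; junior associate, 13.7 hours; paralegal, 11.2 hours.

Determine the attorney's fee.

$52,513.50

Partner: 68.1 × $520 = $35,412.00
Senior associate: 40.5 × $355 = $14,377.50
Junior associate: 13.7 × $250 = $3,425.00
Paralegal: 11.2 × $210 = $2,352.00
Subtotal: $55,566.50
Write-off: 8.6 × $355 = $3,053.00
Total: $55,566.50 − $3,053.00 = $52,513.50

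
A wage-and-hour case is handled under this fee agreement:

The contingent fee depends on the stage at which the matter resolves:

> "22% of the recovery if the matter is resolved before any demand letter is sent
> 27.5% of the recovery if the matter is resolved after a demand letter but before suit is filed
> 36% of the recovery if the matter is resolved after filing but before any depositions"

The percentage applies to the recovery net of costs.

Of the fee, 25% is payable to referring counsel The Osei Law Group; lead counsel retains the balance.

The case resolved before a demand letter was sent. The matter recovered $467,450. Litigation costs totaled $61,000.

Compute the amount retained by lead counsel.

Fee base (net of costs): $467,450 − $61,000 = $406,450
The matter resolved before a demand letter was sent, so the 22% rate applies.
$406,450 × 22% = $89,419.00
Referral share: 25% of $89,419.00 = $22,354.75; lead counsel retains $89,419.00 − $22,354.75 = $67,064.25.

$67,064.25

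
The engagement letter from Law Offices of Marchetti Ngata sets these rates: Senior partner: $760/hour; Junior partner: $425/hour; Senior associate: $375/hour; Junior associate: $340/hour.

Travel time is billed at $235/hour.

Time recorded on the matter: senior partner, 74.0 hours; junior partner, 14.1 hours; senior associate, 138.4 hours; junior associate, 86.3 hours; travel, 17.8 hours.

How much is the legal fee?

Senior partner: 74.0 × $760 = $56,240.00
Junior partner: 14.1 × $425 = $5,992.50
Senior associate: 138.4 × $375 = $51,900.00
Junior associate: 86.3 × $340 = $29,342.00
Subtotal: $56,240.00 + $5,992.50 + $51,900.00 + $29,342.00 = $143,474.50
Travel: 17.8 × $235 = $4,183.00
Total: $143,474.50 + $4,183.00 = $147,657.50

$147,657.50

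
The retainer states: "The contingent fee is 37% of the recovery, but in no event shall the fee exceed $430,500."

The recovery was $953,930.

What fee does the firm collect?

$352,954.10

37% of $953,930 = $352,954.10
That is under the $430,500 cap.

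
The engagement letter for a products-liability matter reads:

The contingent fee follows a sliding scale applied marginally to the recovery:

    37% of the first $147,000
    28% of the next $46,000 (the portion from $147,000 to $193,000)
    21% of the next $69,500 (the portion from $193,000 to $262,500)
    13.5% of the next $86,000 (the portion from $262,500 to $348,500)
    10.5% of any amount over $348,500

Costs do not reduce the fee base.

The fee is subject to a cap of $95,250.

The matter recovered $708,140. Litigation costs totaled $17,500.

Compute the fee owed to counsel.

Fee base is the gross recovery, $708,140; costs are reimbursed separately.
First $147,000 at 37% = $54,390.00
Next $46,000 at 28% = $12,880.00
Next $69,500 at 21% = $14,595.00
Next $86,000 at 13.5% = $11,610.00
Remaining $359,640 at 10.5% = $37,762.20
Fee: $54,390.00 + $12,880.00 + $14,595.00 + $11,610.00 + $37,762.20 = $131,237.20
$131,237.20 exceeds the $95,250 cap, so the fee is capped at $95,250.00.

$95,250.00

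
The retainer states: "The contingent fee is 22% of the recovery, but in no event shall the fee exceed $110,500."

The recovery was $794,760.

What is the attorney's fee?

$110,500.00

22% of $794,760 = $174,847.20
That exceeds the $110,500 cap, so the fee is capped at $110,500.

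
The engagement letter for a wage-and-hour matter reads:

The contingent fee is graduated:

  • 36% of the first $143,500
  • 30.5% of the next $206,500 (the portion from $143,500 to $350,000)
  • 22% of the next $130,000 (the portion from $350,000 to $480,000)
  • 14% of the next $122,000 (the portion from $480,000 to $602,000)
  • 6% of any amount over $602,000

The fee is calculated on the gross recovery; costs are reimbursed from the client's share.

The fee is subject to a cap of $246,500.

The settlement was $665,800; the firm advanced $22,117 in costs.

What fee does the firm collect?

$164,150.50

Fee base is the gross recovery, $665,800; costs are reimbursed separately.
First $143,500 at 36% = $51,660.00
Next $206,500 at 30.5% = $62,982.50
Next $130,000 at 22% = $28,600.00
Next $122,000 at 14% = $17,080.00
Remaining $63,800 at 6% = $3,828.00
Fee: $51,660.00 + $62,982.50 + $28,600.00 + $17,080.00 + $3,828.00 = $164,150.50
$164,150.50 is under the $246,500 cap.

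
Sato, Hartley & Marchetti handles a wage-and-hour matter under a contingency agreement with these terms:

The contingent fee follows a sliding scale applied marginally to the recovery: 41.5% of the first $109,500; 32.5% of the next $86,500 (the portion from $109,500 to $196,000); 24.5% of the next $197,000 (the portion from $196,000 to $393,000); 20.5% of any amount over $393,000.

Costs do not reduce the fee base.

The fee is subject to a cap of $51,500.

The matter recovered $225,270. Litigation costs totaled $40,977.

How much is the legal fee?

$51,500.00

Fee base is the gross recovery, $225,270; costs are reimbursed separately.
First $109,500 at 41.5% = $45,442.50
Next $86,500 at 32.5% = $28,112.50
Remaining $29,270 at 24.5% = $7,171.15
Fee: $45,442.50 + $28,112.50 + $7,171.15 = $80,726.15
$80,726.15 exceeds the $51,500 cap, so the fee is capped at $51,500.00.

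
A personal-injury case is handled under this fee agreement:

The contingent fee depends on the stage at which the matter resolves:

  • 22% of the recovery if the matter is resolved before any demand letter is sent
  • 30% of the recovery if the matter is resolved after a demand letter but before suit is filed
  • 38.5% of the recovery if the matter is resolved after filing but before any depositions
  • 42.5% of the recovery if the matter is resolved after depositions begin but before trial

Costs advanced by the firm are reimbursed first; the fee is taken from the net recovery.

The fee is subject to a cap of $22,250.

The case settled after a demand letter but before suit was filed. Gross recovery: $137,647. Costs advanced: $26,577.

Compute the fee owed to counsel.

$22,250.00

Fee base (net of costs): $137,647 − $26,577 = $111,070
The matter settled after a demand letter but before suit was filed, so the 30% rate applies.
$111,070 × 30% = $33,321.00
$33,321.00 exceeds the $22,250 cap, so the fee is capped at $22,250.00.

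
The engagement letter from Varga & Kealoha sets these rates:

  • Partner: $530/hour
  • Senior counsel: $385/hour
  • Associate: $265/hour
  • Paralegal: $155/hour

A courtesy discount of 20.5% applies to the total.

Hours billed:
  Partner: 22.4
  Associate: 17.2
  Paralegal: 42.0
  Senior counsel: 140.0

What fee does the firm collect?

Partner: 22.4 × $530 = $11,872.00
Senior counsel: 140.0 × $385 = $53,900.00
Associate: 17.2 × $265 = $4,558.00
Paralegal: 42.0 × $155 = $6,510.00
Subtotal: $76,840.00
Less 20.5% discount: −$15,752.20
Total: $76,840.00 − $15,752.20 = $61,087.80

$61,087.80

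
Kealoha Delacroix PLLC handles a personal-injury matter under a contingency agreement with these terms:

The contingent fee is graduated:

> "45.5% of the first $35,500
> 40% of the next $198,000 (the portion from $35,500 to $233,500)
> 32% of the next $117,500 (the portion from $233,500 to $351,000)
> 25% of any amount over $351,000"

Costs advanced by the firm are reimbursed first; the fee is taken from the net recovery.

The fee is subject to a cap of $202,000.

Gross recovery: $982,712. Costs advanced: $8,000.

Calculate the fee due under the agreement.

Fee base (net of costs): $982,712 − $8,000 = $974,712
First $35,500 at 45.5% = $16,152.50
Next $198,000 at 40% = $79,200.00
Next $117,500 at 32% = $37,600.00
Remaining $623,712 at 25% = $155,928.00
Fee: $16,152.50 + $79,200.00 + $37,600.00 + $155,928.00 = $288,880.50
$288,880.50 exceeds the $202,000 cap, so the fee is capped at $202,000.00.

$202,000.00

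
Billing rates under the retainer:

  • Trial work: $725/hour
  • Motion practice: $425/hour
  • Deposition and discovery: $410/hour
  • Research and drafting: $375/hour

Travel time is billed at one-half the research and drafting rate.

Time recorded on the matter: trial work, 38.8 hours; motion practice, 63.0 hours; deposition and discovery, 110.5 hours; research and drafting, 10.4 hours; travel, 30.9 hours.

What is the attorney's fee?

Trial work: 38.8 × $725 = $28,130.00
Motion practice: 63.0 × $425 = $26,775.00
Deposition and discovery: 110.5 × $410 = $45,305.00
Research and drafting: 10.4 × $375 = $3,900.00
Subtotal: $28,130.00 + $26,775.00 + $45,305.00 + $3,900.00 = $104,110.00
Travel: 30.9 × ($375 ÷ 2) = 30.9 × $187.50 = $5,793.75
Total: $104,110.00 + $5,793.75 = $109,903.75

$109,903.75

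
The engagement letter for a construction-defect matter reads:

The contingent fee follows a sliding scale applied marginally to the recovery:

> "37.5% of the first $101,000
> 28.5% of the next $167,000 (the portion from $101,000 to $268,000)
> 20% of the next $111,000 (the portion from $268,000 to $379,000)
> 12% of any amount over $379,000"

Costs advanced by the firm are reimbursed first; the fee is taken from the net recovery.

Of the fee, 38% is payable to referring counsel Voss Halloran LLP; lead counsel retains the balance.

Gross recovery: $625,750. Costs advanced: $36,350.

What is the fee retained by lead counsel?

$82,409.16

Fee base (net of costs): $625,750 − $36,350 = $589,400
First $101,000 at 37.5% = $37,875.00
Next $167,000 at 28.5% = $47,595.00
Next $111,000 at 20% = $22,200.00
Remaining $210,400 at 12% = $25,248.00
Fee: $37,875.00 + $47,595.00 + $22,200.00 + $25,248.00 = $132,918.00
Referral share: 38% of $132,918.00 = $50,508.84; lead counsel retains $132,918.00 − $50,508.84 = $82,409.16.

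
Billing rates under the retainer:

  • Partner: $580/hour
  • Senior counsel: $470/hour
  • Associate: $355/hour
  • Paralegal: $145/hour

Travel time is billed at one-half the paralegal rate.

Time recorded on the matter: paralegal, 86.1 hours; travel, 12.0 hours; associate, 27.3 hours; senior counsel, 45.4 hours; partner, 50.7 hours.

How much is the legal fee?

$73,790.00

Partner: 50.7 × $580 = $29,406.00
Senior counsel: 45.4 × $470 = $21,338.00
Associate: 27.3 × $355 = $9,691.50
Paralegal: 86.1 × $145 = $12,484.50
Subtotal: $29,406.00 + $21,338.00 + $9,691.50 + $12,484.50 = $72,920.00
Travel: 12.0 × ($145 ÷ 2) = 12.0 × $72.50 = $870.00
Total: $72,920.00 + $870.00 = $73,790.00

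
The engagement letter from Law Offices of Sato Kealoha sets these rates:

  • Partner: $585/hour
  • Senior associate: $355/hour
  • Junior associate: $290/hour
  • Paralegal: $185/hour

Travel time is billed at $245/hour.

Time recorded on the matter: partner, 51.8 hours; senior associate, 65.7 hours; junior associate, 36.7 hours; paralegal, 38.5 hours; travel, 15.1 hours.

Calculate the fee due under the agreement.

Partner: 51.8 × $585 = $30,303.00
Senior associate: 65.7 × $355 = $23,323.50
Junior associate: 36.7 × $290 = $10,643.00
Paralegal: 38.5 × $185 = $7,122.50
Subtotal: $30,303.00 + $23,323.50 + $10,643.00 + $7,122.50 = $71,392.00
Travel: 15.1 × $245 = $3,699.50
Total: $71,392.00 + $3,699.50 = $75,091.50

$75,091.50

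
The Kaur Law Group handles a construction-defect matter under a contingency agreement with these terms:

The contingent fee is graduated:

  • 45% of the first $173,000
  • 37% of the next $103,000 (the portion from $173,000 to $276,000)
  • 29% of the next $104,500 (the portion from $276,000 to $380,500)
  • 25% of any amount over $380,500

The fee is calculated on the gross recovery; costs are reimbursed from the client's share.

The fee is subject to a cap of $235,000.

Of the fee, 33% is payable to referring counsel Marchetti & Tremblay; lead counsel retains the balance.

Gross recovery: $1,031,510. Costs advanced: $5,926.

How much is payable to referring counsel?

Fee base is the gross recovery, $1,031,510; costs are reimbursed separately.
First $173,000 at 45% = $77,850.00
Next $103,000 at 37% = $38,110.00
Next $104,500 at 29% = $30,305.00
Remaining $651,010 at 25% = $162,752.50
Fee: $77,850.00 + $38,110.00 + $30,305.00 + $162,752.50 = $309,017.50
$309,017.50 exceeds the $235,000 cap, so the fee is capped at $235,000.00.
Referral share: 33% of $235,000.00 = $77,550.00; lead counsel retains $235,000.00 − $77,550.00 = $157,450.00.

$77,550.00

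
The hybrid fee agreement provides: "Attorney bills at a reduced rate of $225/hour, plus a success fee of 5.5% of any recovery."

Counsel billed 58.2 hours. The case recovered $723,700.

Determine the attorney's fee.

$52,898.50

Hourly: 58.2 × $225 = $13,095.00
Success fee: 5.5% of $723,700 = $39,803.50
Total: $13,095.00 + $39,803.50 = $52,898.50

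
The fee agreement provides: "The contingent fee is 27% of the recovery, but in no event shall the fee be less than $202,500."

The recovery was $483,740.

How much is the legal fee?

$202,500.00

27% of $483,740 = $130,609.80
That is below the $202,500 minimum, so the minimum applies.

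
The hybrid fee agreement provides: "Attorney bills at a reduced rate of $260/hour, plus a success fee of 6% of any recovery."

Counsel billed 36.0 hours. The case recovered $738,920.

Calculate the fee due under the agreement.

Hourly: 36.0 × $260 = $9,360.00
Success fee: 6% of $738,920 = $44,335.20
Total: $9,360.00 + $44,335.20 = $53,695.20

$53,695.20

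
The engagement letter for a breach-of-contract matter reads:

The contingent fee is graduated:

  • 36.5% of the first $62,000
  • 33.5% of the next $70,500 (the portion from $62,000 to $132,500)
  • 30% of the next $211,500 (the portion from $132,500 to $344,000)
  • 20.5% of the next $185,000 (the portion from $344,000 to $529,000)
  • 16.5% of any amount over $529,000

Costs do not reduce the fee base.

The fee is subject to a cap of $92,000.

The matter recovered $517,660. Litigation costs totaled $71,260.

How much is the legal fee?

$92,000.00

Fee base is the gross recovery, $517,660; costs are reimbursed separately.
First $62,000 at 36.5% = $22,630.00
Next $70,500 at 33.5% = $23,617.50
Next $211,500 at 30% = $63,450.00
Remaining $173,660 at 20.5% = $35,600.30
Fee: $22,630.00 + $23,617.50 + $63,450.00 + $35,600.30 = $145,297.80
$145,297.80 exceeds the $92,000 cap, so the fee is capped at $92,000.00.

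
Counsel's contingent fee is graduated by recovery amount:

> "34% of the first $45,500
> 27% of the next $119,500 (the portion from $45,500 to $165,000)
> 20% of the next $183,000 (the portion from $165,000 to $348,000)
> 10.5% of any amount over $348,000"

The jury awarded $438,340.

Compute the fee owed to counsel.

$93,820.70

First $45,500 at 34% = $15,470.00
Next $119,500 at 27% = $32,265.00
Next $183,000 at 20% = $36,600.00
Remaining $90,340 at 10.5% = $9,485.70
Fee: $15,470.00 + $32,265.00 + $36,600.00 + $9,485.70 = $93,820.70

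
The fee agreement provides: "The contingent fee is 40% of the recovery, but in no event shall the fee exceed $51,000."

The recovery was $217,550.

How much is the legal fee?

$51,000.00

40% of $217,550 = $87,020.00
That exceeds the $51,000 cap, so the fee is capped at $51,000.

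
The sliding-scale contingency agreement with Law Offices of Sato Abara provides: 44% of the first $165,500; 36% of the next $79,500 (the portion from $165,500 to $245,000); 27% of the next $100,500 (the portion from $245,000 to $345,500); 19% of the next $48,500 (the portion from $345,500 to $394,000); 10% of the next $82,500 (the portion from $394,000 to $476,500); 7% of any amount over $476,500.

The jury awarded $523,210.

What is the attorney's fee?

$149,309.70

First $165,500 at 44% = $72,820.00
Next $79,500 at 36% = $28,620.00
Next $100,500 at 27% = $27,135.00
Next $48,500 at 19% = $9,215.00
Next $82,500 at 10% = $8,250.00
Remaining $46,710 at 7% = $3,269.70
Fee: $72,820.00 + $28,620.00 + $27,135.00 + $9,215.00 + $8,250.00 + $3,269.70 = $149,309.70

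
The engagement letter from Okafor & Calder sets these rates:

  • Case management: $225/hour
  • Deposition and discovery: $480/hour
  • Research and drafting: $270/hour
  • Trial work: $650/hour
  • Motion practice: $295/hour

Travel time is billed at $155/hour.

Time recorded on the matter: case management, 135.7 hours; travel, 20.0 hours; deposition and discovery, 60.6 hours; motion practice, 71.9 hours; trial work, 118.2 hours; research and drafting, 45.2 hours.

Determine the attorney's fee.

$172,965.00

Case management: 135.7 × $225 = $30,532.50
Deposition and discovery: 60.6 × $480 = $29,088.00
Research and drafting: 45.2 × $270 = $12,204.00
Trial work: 118.2 × $650 = $76,830.00
Motion practice: 71.9 × $295 = $21,210.50
Subtotal: $30,532.50 + $29,088.00 + $12,204.00 + $76,830.00 + $21,210.50 = $169,865.00
Travel: 20.0 × $155 = $3,100.00
Total: $169,865.00 + $3,100.00 = $172,965.00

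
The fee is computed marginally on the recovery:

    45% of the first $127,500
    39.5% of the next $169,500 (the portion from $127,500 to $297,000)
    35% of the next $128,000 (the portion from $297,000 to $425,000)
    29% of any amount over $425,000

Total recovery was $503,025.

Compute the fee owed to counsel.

First $127,500 at 45% = $57,375.00
Next $169,500 at 39.5% = $66,952.50
Next $128,000 at 35% = $44,800.00
Remaining $78,025 at 29% = $22,627.25
Fee: $57,375.00 + $66,952.50 + $44,800.00 + $22,627.25 = $191,754.75

$191,754.75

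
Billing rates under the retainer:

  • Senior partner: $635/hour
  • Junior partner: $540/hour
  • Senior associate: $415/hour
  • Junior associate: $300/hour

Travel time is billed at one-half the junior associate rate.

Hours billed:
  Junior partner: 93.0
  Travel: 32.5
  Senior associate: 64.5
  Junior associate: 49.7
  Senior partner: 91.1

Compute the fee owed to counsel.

$154,621.00

Senior partner: 91.1 × $635 = $57,848.50
Junior partner: 93.0 × $540 = $50,220.00
Senior associate: 64.5 × $415 = $26,767.50
Junior associate: 49.7 × $300 = $14,910.00
Subtotal: $57,848.50 + $50,220.00 + $26,767.50 + $14,910.00 = $149,746.00
Travel: 32.5 × ($300 ÷ 2) = 32.5 × $150.00 = $4,875.00
Total: $149,746.00 + $4,875.00 = $154,621.00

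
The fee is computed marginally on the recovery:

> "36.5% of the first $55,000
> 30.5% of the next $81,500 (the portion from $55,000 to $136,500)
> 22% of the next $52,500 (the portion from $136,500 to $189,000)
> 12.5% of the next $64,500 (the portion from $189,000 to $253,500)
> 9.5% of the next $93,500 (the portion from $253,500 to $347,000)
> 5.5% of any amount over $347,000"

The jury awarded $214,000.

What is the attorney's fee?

First $55,000 at 36.5% = $20,075.00
Next $81,500 at 30.5% = $24,857.50
Next $52,500 at 22% = $11,550.00
Remaining $25,000 at 12.5% = $3,125.00
Fee: $20,075.00 + $24,857.50 + $11,550.00 + $3,125.00 = $59,607.50

$59,607.50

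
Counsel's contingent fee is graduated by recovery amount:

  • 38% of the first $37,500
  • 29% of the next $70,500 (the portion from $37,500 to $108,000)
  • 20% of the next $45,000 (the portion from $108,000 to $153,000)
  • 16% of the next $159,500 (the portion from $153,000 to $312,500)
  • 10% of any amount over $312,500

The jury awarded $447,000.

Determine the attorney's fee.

First $37,500 at 38% = $14,250.00
Next $70,500 at 29% = $20,445.00
Next $45,000 at 20% = $9,000.00
Next $159,500 at 16% = $25,520.00
Remaining $134,500 at 10% = $13,450.00
Fee: $14,250.00 + $20,445.00 + $9,000.00 + $25,520.00 + $13,450.00 = $82,665.00

$82,665.00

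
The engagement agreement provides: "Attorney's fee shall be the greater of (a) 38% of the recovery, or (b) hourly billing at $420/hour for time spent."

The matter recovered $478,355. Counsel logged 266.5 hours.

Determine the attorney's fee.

$181,774.90

(a) 38% of $478,355 = $181,774.90
(b) 266.5 × $420 = $111,930.00
The greater is (a): $181,774.90.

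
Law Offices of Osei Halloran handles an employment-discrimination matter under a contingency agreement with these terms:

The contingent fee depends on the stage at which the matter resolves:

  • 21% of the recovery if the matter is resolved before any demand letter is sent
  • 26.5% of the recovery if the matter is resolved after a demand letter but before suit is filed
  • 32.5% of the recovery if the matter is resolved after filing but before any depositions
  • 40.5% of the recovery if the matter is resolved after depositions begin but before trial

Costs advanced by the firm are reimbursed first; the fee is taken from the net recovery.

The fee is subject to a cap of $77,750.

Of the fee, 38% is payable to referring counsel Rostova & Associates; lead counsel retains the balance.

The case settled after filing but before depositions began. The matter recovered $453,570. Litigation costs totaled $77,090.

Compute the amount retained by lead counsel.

Fee base (net of costs): $453,570 − $77,090 = $376,480
The matter settled after filing but before depositions began, so the 32.5% rate applies.
$376,480 × 32.5% = $122,356.00
$122,356.00 exceeds the $77,750 cap, so the fee is capped at $77,750.00.
Referral share: 38% of $77,750.00 = $29,545.00; lead counsel retains $77,750.00 − $29,545.00 = $48,205.00.

$48,205.00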